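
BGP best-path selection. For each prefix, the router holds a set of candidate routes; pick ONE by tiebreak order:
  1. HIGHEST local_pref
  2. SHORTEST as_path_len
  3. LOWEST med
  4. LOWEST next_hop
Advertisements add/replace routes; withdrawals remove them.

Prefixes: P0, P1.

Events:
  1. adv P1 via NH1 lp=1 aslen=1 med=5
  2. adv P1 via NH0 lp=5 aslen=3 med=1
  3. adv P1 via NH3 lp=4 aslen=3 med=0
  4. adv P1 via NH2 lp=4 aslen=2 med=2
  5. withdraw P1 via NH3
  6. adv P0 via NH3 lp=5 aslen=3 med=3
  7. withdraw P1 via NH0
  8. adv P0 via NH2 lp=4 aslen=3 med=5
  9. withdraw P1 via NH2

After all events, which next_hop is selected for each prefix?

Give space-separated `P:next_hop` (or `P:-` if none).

Answer: P0:NH3 P1:NH1

Derivation:
Op 1: best P0=- P1=NH1
Op 2: best P0=- P1=NH0
Op 3: best P0=- P1=NH0
Op 4: best P0=- P1=NH0
Op 5: best P0=- P1=NH0
Op 6: best P0=NH3 P1=NH0
Op 7: best P0=NH3 P1=NH2
Op 8: best P0=NH3 P1=NH2
Op 9: best P0=NH3 P1=NH1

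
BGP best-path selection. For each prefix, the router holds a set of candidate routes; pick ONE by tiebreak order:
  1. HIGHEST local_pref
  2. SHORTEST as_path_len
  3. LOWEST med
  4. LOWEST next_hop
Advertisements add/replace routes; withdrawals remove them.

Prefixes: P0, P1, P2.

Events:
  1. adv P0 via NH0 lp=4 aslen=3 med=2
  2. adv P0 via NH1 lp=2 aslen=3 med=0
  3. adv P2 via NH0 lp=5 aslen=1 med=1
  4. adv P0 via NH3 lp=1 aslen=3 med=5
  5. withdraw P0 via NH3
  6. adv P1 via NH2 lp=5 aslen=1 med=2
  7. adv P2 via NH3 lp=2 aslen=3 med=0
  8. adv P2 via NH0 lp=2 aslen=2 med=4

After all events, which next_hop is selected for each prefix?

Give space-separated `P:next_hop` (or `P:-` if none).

Answer: P0:NH0 P1:NH2 P2:NH0

Derivation:
Op 1: best P0=NH0 P1=- P2=-
Op 2: best P0=NH0 P1=- P2=-
Op 3: best P0=NH0 P1=- P2=NH0
Op 4: best P0=NH0 P1=- P2=NH0
Op 5: best P0=NH0 P1=- P2=NH0
Op 6: best P0=NH0 P1=NH2 P2=NH0
Op 7: best P0=NH0 P1=NH2 P2=NH0
Op 8: best P0=NH0 P1=NH2 P2=NH0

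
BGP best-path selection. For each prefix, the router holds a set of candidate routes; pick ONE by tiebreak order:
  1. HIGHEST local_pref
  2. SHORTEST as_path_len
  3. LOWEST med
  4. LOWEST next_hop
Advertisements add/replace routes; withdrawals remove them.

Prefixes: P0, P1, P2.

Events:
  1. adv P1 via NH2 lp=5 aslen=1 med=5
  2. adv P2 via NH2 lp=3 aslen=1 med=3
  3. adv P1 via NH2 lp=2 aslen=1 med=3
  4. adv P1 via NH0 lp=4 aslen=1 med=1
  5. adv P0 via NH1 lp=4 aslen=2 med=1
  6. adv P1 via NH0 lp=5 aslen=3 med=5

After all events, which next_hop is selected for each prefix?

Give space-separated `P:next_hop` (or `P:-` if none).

Op 1: best P0=- P1=NH2 P2=-
Op 2: best P0=- P1=NH2 P2=NH2
Op 3: best P0=- P1=NH2 P2=NH2
Op 4: best P0=- P1=NH0 P2=NH2
Op 5: best P0=NH1 P1=NH0 P2=NH2
Op 6: best P0=NH1 P1=NH0 P2=NH2

Answer: P0:NH1 P1:NH0 P2:NH2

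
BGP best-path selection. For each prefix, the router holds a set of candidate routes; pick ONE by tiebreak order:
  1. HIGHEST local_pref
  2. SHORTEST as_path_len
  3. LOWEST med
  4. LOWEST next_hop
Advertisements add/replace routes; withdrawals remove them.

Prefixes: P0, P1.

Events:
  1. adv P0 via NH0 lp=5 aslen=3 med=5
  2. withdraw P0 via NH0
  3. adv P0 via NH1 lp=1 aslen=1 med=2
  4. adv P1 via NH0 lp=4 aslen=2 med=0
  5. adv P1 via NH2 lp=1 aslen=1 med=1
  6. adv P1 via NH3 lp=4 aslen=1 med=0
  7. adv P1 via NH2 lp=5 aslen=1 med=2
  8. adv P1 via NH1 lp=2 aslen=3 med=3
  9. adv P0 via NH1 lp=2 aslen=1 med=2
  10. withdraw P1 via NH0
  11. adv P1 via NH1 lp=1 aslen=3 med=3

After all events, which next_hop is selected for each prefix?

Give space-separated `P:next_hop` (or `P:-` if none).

Op 1: best P0=NH0 P1=-
Op 2: best P0=- P1=-
Op 3: best P0=NH1 P1=-
Op 4: best P0=NH1 P1=NH0
Op 5: best P0=NH1 P1=NH0
Op 6: best P0=NH1 P1=NH3
Op 7: best P0=NH1 P1=NH2
Op 8: best P0=NH1 P1=NH2
Op 9: best P0=NH1 P1=NH2
Op 10: best P0=NH1 P1=NH2
Op 11: best P0=NH1 P1=NH2

Answer: P0:NH1 P1:NH2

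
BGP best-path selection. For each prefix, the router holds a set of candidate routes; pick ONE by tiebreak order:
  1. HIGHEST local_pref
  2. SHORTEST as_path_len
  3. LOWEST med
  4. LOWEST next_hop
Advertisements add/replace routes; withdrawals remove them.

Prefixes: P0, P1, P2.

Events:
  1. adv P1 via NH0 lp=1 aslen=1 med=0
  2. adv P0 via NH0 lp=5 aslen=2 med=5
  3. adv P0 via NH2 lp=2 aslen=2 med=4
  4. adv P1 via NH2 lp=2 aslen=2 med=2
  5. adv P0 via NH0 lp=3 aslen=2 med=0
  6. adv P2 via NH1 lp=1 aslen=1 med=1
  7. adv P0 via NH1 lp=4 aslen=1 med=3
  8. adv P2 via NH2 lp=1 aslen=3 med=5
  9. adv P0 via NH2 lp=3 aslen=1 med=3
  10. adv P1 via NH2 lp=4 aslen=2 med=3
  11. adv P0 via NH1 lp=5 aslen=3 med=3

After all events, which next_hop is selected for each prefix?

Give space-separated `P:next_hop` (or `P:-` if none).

Op 1: best P0=- P1=NH0 P2=-
Op 2: best P0=NH0 P1=NH0 P2=-
Op 3: best P0=NH0 P1=NH0 P2=-
Op 4: best P0=NH0 P1=NH2 P2=-
Op 5: best P0=NH0 P1=NH2 P2=-
Op 6: best P0=NH0 P1=NH2 P2=NH1
Op 7: best P0=NH1 P1=NH2 P2=NH1
Op 8: best P0=NH1 P1=NH2 P2=NH1
Op 9: best P0=NH1 P1=NH2 P2=NH1
Op 10: best P0=NH1 P1=NH2 P2=NH1
Op 11: best P0=NH1 P1=NH2 P2=NH1

Answer: P0:NH1 P1:NH2 P2:NH1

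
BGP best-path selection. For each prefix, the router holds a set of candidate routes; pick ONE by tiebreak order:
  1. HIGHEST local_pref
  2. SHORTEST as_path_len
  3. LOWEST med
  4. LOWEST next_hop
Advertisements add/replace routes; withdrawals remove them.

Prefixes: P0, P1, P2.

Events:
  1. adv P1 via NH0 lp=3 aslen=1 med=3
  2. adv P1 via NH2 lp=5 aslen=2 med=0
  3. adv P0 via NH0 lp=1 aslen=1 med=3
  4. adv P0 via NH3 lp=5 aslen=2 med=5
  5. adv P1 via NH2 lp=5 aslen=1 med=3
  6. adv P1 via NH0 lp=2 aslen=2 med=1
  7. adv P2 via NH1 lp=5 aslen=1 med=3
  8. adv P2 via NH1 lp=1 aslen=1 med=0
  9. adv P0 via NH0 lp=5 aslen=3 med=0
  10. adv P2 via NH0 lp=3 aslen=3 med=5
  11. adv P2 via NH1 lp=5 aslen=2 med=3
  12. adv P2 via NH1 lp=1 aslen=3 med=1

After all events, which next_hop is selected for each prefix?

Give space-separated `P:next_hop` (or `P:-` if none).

Answer: P0:NH3 P1:NH2 P2:NH0

Derivation:
Op 1: best P0=- P1=NH0 P2=-
Op 2: best P0=- P1=NH2 P2=-
Op 3: best P0=NH0 P1=NH2 P2=-
Op 4: best P0=NH3 P1=NH2 P2=-
Op 5: best P0=NH3 P1=NH2 P2=-
Op 6: best P0=NH3 P1=NH2 P2=-
Op 7: best P0=NH3 P1=NH2 P2=NH1
Op 8: best P0=NH3 P1=NH2 P2=NH1
Op 9: best P0=NH3 P1=NH2 P2=NH1
Op 10: best P0=NH3 P1=NH2 P2=NH0
Op 11: best P0=NH3 P1=NH2 P2=NH1
Op 12: best P0=NH3 P1=NH2 P2=NH0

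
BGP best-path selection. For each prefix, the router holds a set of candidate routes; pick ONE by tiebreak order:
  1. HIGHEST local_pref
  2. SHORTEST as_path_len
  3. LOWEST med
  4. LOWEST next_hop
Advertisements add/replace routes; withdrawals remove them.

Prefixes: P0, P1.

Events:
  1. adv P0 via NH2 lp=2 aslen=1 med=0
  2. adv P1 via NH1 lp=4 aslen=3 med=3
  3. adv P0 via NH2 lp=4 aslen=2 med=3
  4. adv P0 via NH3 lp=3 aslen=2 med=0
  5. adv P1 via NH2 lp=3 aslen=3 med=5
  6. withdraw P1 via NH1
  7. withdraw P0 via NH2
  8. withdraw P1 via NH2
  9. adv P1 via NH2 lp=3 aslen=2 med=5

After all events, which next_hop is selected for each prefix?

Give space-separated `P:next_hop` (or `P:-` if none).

Op 1: best P0=NH2 P1=-
Op 2: best P0=NH2 P1=NH1
Op 3: best P0=NH2 P1=NH1
Op 4: best P0=NH2 P1=NH1
Op 5: best P0=NH2 P1=NH1
Op 6: best P0=NH2 P1=NH2
Op 7: best P0=NH3 P1=NH2
Op 8: best P0=NH3 P1=-
Op 9: best P0=NH3 P1=NH2

Answer: P0:NH3 P1:NH2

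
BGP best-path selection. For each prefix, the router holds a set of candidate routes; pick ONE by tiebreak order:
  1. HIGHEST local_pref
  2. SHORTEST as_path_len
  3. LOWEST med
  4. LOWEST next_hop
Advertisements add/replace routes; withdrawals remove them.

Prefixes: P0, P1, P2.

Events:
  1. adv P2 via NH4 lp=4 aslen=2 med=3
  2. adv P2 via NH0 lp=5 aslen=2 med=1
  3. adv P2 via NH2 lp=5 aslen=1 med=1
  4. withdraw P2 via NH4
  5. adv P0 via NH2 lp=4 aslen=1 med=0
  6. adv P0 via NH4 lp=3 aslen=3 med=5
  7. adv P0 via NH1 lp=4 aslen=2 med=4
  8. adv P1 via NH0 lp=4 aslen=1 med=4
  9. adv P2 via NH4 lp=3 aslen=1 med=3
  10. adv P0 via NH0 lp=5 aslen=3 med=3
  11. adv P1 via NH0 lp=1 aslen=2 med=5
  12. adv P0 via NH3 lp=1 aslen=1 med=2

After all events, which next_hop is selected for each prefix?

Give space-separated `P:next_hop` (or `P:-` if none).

Op 1: best P0=- P1=- P2=NH4
Op 2: best P0=- P1=- P2=NH0
Op 3: best P0=- P1=- P2=NH2
Op 4: best P0=- P1=- P2=NH2
Op 5: best P0=NH2 P1=- P2=NH2
Op 6: best P0=NH2 P1=- P2=NH2
Op 7: best P0=NH2 P1=- P2=NH2
Op 8: best P0=NH2 P1=NH0 P2=NH2
Op 9: best P0=NH2 P1=NH0 P2=NH2
Op 10: best P0=NH0 P1=NH0 P2=NH2
Op 11: best P0=NH0 P1=NH0 P2=NH2
Op 12: best P0=NH0 P1=NH0 P2=NH2

Answer: P0:NH0 P1:NH0 P2:NH2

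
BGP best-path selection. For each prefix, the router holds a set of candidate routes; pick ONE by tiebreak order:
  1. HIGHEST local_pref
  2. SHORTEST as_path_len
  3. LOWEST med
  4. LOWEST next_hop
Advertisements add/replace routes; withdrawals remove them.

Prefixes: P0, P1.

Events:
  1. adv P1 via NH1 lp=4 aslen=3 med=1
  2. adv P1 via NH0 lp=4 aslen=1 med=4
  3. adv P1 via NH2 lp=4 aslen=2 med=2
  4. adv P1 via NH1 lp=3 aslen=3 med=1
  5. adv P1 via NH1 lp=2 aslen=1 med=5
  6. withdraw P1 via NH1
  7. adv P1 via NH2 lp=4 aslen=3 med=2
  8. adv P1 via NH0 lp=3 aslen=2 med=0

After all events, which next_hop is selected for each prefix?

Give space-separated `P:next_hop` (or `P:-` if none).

Op 1: best P0=- P1=NH1
Op 2: best P0=- P1=NH0
Op 3: best P0=- P1=NH0
Op 4: best P0=- P1=NH0
Op 5: best P0=- P1=NH0
Op 6: best P0=- P1=NH0
Op 7: best P0=- P1=NH0
Op 8: best P0=- P1=NH2

Answer: P0:- P1:NH2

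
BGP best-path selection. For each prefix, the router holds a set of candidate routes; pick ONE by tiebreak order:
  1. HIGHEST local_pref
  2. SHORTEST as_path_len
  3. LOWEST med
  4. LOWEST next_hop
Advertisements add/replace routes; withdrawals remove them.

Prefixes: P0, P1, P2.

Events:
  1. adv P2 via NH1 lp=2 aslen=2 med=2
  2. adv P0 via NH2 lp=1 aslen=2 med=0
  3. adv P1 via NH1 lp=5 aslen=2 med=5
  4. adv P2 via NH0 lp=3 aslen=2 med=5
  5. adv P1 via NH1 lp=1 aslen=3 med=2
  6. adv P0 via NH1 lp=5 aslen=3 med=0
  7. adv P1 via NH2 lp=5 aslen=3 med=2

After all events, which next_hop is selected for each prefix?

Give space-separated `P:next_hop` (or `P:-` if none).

Answer: P0:NH1 P1:NH2 P2:NH0

Derivation:
Op 1: best P0=- P1=- P2=NH1
Op 2: best P0=NH2 P1=- P2=NH1
Op 3: best P0=NH2 P1=NH1 P2=NH1
Op 4: best P0=NH2 P1=NH1 P2=NH0
Op 5: best P0=NH2 P1=NH1 P2=NH0
Op 6: best P0=NH1 P1=NH1 P2=NH0
Op 7: best P0=NH1 P1=NH2 P2=NH0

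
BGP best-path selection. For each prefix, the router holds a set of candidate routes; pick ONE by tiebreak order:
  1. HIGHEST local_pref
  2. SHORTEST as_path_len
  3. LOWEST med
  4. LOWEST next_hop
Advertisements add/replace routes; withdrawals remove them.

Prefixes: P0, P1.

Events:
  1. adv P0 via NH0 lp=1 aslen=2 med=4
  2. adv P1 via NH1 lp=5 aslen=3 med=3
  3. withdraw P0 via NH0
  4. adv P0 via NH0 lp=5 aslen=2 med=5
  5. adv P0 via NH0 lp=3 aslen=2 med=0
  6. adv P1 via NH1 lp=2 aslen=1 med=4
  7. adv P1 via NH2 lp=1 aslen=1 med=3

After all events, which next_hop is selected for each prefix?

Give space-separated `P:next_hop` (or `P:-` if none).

Answer: P0:NH0 P1:NH1

Derivation:
Op 1: best P0=NH0 P1=-
Op 2: best P0=NH0 P1=NH1
Op 3: best P0=- P1=NH1
Op 4: best P0=NH0 P1=NH1
Op 5: best P0=NH0 P1=NH1
Op 6: best P0=NH0 P1=NH1
Op 7: best P0=NH0 P1=NH1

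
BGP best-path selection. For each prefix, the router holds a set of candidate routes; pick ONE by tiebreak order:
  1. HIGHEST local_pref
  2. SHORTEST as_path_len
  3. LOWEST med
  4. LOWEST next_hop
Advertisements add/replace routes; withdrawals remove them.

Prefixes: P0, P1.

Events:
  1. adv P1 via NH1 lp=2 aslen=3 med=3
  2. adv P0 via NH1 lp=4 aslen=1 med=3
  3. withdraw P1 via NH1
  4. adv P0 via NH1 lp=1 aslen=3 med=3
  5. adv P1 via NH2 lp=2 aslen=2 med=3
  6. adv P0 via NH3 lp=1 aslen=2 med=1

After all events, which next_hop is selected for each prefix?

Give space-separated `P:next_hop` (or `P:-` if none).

Answer: P0:NH3 P1:NH2

Derivation:
Op 1: best P0=- P1=NH1
Op 2: best P0=NH1 P1=NH1
Op 3: best P0=NH1 P1=-
Op 4: best P0=NH1 P1=-
Op 5: best P0=NH1 P1=NH2
Op 6: best P0=NH3 P1=NH2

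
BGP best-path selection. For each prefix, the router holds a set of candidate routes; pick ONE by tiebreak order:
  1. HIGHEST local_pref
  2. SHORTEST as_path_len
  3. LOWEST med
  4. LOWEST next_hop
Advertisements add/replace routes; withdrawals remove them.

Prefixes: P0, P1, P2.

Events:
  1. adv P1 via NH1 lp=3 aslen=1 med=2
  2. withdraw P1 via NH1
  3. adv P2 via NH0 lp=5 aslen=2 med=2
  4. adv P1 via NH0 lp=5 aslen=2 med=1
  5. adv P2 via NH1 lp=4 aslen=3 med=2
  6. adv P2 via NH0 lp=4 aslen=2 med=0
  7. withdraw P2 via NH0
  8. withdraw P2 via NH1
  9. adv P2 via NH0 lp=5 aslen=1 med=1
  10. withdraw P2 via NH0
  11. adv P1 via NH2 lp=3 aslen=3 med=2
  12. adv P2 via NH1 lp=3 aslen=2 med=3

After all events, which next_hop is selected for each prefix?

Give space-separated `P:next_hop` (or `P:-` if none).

Op 1: best P0=- P1=NH1 P2=-
Op 2: best P0=- P1=- P2=-
Op 3: best P0=- P1=- P2=NH0
Op 4: best P0=- P1=NH0 P2=NH0
Op 5: best P0=- P1=NH0 P2=NH0
Op 6: best P0=- P1=NH0 P2=NH0
Op 7: best P0=- P1=NH0 P2=NH1
Op 8: best P0=- P1=NH0 P2=-
Op 9: best P0=- P1=NH0 P2=NH0
Op 10: best P0=- P1=NH0 P2=-
Op 11: best P0=- P1=NH0 P2=-
Op 12: best P0=- P1=NH0 P2=NH1

Answer: P0:- P1:NH0 P2:NH1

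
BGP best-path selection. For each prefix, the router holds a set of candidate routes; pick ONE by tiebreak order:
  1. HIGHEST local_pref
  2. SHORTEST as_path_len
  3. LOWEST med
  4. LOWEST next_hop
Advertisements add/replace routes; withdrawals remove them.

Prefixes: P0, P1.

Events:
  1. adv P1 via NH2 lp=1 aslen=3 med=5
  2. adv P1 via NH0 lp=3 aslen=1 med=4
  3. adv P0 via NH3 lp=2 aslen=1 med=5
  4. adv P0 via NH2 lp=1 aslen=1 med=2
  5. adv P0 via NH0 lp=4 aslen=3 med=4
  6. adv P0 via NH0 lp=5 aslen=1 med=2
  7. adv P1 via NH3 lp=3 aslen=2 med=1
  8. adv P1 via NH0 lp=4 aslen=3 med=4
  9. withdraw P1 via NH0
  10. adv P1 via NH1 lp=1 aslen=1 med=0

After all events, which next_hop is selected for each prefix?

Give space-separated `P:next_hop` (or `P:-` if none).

Op 1: best P0=- P1=NH2
Op 2: best P0=- P1=NH0
Op 3: best P0=NH3 P1=NH0
Op 4: best P0=NH3 P1=NH0
Op 5: best P0=NH0 P1=NH0
Op 6: best P0=NH0 P1=NH0
Op 7: best P0=NH0 P1=NH0
Op 8: best P0=NH0 P1=NH0
Op 9: best P0=NH0 P1=NH3
Op 10: best P0=NH0 P1=NH3

Answer: P0:NH0 P1:NH3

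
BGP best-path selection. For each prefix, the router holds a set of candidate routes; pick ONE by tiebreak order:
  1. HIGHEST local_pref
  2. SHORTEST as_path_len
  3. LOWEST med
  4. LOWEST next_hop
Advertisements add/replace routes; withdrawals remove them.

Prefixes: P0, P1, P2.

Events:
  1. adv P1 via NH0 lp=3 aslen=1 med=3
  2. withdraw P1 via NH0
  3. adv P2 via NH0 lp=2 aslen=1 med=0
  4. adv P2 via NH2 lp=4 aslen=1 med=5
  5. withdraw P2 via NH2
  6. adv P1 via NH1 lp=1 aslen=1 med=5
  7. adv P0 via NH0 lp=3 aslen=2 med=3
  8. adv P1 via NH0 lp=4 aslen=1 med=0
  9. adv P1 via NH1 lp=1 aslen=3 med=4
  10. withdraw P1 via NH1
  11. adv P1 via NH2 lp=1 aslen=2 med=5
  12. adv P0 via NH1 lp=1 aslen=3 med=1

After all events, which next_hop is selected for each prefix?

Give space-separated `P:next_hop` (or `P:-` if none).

Op 1: best P0=- P1=NH0 P2=-
Op 2: best P0=- P1=- P2=-
Op 3: best P0=- P1=- P2=NH0
Op 4: best P0=- P1=- P2=NH2
Op 5: best P0=- P1=- P2=NH0
Op 6: best P0=- P1=NH1 P2=NH0
Op 7: best P0=NH0 P1=NH1 P2=NH0
Op 8: best P0=NH0 P1=NH0 P2=NH0
Op 9: best P0=NH0 P1=NH0 P2=NH0
Op 10: best P0=NH0 P1=NH0 P2=NH0
Op 11: best P0=NH0 P1=NH0 P2=NH0
Op 12: best P0=NH0 P1=NH0 P2=NH0

Answer: P0:NH0 P1:NH0 P2:NH0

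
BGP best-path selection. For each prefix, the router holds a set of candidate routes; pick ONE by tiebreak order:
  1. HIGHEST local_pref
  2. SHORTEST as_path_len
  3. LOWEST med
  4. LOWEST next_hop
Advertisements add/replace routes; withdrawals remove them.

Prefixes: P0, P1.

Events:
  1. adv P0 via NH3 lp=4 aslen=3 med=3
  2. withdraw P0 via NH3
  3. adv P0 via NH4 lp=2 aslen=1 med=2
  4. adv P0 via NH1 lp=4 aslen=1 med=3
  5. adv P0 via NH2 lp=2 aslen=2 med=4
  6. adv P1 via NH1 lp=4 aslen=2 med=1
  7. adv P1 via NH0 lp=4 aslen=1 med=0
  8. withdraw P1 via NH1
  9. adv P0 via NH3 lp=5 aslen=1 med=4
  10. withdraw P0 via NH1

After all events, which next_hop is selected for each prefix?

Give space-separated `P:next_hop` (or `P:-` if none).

Op 1: best P0=NH3 P1=-
Op 2: best P0=- P1=-
Op 3: best P0=NH4 P1=-
Op 4: best P0=NH1 P1=-
Op 5: best P0=NH1 P1=-
Op 6: best P0=NH1 P1=NH1
Op 7: best P0=NH1 P1=NH0
Op 8: best P0=NH1 P1=NH0
Op 9: best P0=NH3 P1=NH0
Op 10: best P0=NH3 P1=NH0

Answer: P0:NH3 P1:NH0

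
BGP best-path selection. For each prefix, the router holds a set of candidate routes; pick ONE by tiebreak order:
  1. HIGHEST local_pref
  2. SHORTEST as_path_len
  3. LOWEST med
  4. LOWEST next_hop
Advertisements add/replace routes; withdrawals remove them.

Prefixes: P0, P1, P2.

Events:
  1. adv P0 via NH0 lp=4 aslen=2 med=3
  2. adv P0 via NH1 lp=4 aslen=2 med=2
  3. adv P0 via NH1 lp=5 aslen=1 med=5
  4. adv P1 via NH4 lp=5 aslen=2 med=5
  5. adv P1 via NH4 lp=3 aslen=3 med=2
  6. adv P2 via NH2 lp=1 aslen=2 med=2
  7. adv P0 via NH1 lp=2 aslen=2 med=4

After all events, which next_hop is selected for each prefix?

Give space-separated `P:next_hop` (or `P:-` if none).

Op 1: best P0=NH0 P1=- P2=-
Op 2: best P0=NH1 P1=- P2=-
Op 3: best P0=NH1 P1=- P2=-
Op 4: best P0=NH1 P1=NH4 P2=-
Op 5: best P0=NH1 P1=NH4 P2=-
Op 6: best P0=NH1 P1=NH4 P2=NH2
Op 7: best P0=NH0 P1=NH4 P2=NH2

Answer: P0:NH0 P1:NH4 P2:NH2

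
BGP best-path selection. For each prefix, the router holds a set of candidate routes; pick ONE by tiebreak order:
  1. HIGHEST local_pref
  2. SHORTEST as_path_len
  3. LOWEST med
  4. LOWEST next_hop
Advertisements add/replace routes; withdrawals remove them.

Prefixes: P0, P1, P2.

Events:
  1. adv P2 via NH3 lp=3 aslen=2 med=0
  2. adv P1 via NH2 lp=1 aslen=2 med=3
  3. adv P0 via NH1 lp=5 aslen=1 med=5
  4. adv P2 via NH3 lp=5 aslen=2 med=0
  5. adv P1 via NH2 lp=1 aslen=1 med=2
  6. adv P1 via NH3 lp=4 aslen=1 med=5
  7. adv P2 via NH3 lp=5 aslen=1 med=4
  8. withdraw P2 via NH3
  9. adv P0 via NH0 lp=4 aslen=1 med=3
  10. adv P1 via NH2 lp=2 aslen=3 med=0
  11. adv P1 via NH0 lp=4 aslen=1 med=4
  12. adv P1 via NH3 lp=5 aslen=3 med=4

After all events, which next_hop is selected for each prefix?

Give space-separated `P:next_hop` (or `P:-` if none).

Answer: P0:NH1 P1:NH3 P2:-

Derivation:
Op 1: best P0=- P1=- P2=NH3
Op 2: best P0=- P1=NH2 P2=NH3
Op 3: best P0=NH1 P1=NH2 P2=NH3
Op 4: best P0=NH1 P1=NH2 P2=NH3
Op 5: best P0=NH1 P1=NH2 P2=NH3
Op 6: best P0=NH1 P1=NH3 P2=NH3
Op 7: best P0=NH1 P1=NH3 P2=NH3
Op 8: best P0=NH1 P1=NH3 P2=-
Op 9: best P0=NH1 P1=NH3 P2=-
Op 10: best P0=NH1 P1=NH3 P2=-
Op 11: best P0=NH1 P1=NH0 P2=-
Op 12: best P0=NH1 P1=NH3 P2=-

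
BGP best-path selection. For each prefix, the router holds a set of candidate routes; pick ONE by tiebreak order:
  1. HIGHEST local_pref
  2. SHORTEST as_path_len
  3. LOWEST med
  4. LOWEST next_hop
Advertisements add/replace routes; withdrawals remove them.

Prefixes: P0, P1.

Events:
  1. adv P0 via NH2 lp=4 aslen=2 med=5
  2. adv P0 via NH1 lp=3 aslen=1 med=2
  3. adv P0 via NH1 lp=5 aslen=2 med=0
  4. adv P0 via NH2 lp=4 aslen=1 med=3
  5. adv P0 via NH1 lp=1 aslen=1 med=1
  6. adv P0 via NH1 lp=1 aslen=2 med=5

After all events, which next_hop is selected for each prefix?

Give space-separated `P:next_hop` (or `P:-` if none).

Op 1: best P0=NH2 P1=-
Op 2: best P0=NH2 P1=-
Op 3: best P0=NH1 P1=-
Op 4: best P0=NH1 P1=-
Op 5: best P0=NH2 P1=-
Op 6: best P0=NH2 P1=-

Answer: P0:NH2 P1:-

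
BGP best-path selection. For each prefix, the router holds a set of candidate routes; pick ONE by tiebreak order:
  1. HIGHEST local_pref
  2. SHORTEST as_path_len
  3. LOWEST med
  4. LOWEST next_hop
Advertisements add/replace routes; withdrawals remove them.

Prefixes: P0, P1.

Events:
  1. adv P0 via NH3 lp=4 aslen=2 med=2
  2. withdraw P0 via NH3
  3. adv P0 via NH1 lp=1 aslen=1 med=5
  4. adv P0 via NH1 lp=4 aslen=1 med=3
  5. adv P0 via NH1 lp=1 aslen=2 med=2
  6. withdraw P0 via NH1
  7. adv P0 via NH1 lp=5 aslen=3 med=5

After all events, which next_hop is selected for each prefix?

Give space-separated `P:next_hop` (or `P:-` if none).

Answer: P0:NH1 P1:-

Derivation:
Op 1: best P0=NH3 P1=-
Op 2: best P0=- P1=-
Op 3: best P0=NH1 P1=-
Op 4: best P0=NH1 P1=-
Op 5: best P0=NH1 P1=-
Op 6: best P0=- P1=-
Op 7: best P0=NH1 P1=-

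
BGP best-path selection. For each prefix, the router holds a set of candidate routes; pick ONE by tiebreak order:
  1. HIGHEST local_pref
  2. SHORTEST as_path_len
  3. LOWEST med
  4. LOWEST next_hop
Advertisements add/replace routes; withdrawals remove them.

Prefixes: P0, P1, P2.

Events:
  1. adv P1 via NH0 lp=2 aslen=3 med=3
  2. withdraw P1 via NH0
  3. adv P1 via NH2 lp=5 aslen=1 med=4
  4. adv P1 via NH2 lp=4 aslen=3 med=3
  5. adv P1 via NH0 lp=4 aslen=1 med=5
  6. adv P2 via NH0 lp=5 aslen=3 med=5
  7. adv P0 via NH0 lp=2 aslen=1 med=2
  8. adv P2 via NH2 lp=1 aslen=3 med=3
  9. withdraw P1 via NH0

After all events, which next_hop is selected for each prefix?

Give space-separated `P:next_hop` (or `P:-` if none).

Op 1: best P0=- P1=NH0 P2=-
Op 2: best P0=- P1=- P2=-
Op 3: best P0=- P1=NH2 P2=-
Op 4: best P0=- P1=NH2 P2=-
Op 5: best P0=- P1=NH0 P2=-
Op 6: best P0=- P1=NH0 P2=NH0
Op 7: best P0=NH0 P1=NH0 P2=NH0
Op 8: best P0=NH0 P1=NH0 P2=NH0
Op 9: best P0=NH0 P1=NH2 P2=NH0

Answer: P0:NH0 P1:NH2 P2:NH0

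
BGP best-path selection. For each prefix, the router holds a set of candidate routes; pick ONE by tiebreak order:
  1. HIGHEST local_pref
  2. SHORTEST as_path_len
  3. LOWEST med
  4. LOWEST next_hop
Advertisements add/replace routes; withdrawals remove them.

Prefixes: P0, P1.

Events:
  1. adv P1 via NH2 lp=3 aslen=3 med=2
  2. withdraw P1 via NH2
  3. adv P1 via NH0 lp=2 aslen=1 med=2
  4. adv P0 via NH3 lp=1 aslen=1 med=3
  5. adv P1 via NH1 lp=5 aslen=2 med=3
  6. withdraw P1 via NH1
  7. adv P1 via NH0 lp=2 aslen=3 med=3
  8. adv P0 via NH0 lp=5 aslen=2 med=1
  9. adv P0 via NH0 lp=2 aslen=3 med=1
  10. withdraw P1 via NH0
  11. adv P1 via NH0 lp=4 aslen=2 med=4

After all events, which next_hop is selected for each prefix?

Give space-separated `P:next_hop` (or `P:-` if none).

Op 1: best P0=- P1=NH2
Op 2: best P0=- P1=-
Op 3: best P0=- P1=NH0
Op 4: best P0=NH3 P1=NH0
Op 5: best P0=NH3 P1=NH1
Op 6: best P0=NH3 P1=NH0
Op 7: best P0=NH3 P1=NH0
Op 8: best P0=NH0 P1=NH0
Op 9: best P0=NH0 P1=NH0
Op 10: best P0=NH0 P1=-
Op 11: best P0=NH0 P1=NH0

Answer: P0:NH0 P1:NH0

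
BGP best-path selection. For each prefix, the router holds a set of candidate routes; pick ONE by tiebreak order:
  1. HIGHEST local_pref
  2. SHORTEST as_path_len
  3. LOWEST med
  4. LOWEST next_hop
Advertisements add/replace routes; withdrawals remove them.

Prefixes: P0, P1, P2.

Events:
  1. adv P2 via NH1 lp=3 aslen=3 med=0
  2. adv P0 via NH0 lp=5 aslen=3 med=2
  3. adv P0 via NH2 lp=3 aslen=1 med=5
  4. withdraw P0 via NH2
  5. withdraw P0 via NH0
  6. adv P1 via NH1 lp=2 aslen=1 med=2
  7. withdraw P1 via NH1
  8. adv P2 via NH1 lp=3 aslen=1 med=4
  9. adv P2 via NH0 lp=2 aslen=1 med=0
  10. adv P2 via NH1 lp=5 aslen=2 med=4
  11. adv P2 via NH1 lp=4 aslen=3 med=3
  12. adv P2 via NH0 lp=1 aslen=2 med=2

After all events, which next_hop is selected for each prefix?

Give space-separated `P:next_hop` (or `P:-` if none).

Answer: P0:- P1:- P2:NH1

Derivation:
Op 1: best P0=- P1=- P2=NH1
Op 2: best P0=NH0 P1=- P2=NH1
Op 3: best P0=NH0 P1=- P2=NH1
Op 4: best P0=NH0 P1=- P2=NH1
Op 5: best P0=- P1=- P2=NH1
Op 6: best P0=- P1=NH1 P2=NH1
Op 7: best P0=- P1=- P2=NH1
Op 8: best P0=- P1=- P2=NH1
Op 9: best P0=- P1=- P2=NH1
Op 10: best P0=- P1=- P2=NH1
Op 11: best P0=- P1=- P2=NH1
Op 12: best P0=- P1=- P2=NH1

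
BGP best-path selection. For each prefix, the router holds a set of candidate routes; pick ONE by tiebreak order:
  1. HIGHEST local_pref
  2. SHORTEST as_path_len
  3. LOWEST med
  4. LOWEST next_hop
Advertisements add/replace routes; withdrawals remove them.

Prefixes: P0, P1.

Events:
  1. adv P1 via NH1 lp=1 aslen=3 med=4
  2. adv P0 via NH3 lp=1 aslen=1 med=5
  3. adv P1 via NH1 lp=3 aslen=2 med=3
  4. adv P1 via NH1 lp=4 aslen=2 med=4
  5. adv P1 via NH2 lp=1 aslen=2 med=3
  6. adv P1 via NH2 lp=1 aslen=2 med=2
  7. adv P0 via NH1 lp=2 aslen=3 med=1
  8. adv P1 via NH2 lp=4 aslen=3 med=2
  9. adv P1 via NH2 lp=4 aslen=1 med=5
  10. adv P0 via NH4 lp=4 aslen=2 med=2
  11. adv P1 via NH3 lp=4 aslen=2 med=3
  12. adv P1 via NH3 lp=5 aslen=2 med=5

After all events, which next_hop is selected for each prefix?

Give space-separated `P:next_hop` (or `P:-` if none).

Answer: P0:NH4 P1:NH3

Derivation:
Op 1: best P0=- P1=NH1
Op 2: best P0=NH3 P1=NH1
Op 3: best P0=NH3 P1=NH1
Op 4: best P0=NH3 P1=NH1
Op 5: best P0=NH3 P1=NH1
Op 6: best P0=NH3 P1=NH1
Op 7: best P0=NH1 P1=NH1
Op 8: best P0=NH1 P1=NH1
Op 9: best P0=NH1 P1=NH2
Op 10: best P0=NH4 P1=NH2
Op 11: best P0=NH4 P1=NH2
Op 12: best P0=NH4 P1=NH3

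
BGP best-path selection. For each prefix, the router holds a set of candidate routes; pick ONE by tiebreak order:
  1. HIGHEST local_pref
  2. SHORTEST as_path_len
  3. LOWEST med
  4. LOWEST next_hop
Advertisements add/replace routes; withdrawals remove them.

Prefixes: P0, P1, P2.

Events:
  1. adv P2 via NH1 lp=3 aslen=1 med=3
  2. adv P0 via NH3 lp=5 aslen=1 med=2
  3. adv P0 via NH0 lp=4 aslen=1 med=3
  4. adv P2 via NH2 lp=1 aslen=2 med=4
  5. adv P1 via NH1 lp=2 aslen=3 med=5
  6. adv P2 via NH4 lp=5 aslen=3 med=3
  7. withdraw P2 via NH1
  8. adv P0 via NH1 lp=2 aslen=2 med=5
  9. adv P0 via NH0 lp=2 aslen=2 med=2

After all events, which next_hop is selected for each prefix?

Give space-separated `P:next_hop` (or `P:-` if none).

Answer: P0:NH3 P1:NH1 P2:NH4

Derivation:
Op 1: best P0=- P1=- P2=NH1
Op 2: best P0=NH3 P1=- P2=NH1
Op 3: best P0=NH3 P1=- P2=NH1
Op 4: best P0=NH3 P1=- P2=NH1
Op 5: best P0=NH3 P1=NH1 P2=NH1
Op 6: best P0=NH3 P1=NH1 P2=NH4
Op 7: best P0=NH3 P1=NH1 P2=NH4
Op 8: best P0=NH3 P1=NH1 P2=NH4
Op 9: best P0=NH3 P1=NH1 P2=NH4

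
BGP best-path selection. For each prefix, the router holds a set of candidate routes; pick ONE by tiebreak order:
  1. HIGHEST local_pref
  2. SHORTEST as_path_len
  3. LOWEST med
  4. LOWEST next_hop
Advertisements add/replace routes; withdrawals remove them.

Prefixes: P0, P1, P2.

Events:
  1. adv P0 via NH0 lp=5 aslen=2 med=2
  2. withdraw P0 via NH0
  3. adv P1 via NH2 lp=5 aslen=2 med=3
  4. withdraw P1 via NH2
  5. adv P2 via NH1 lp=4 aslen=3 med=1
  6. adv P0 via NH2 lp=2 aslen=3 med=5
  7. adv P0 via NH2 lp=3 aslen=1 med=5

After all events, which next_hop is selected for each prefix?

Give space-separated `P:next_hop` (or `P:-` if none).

Op 1: best P0=NH0 P1=- P2=-
Op 2: best P0=- P1=- P2=-
Op 3: best P0=- P1=NH2 P2=-
Op 4: best P0=- P1=- P2=-
Op 5: best P0=- P1=- P2=NH1
Op 6: best P0=NH2 P1=- P2=NH1
Op 7: best P0=NH2 P1=- P2=NH1

Answer: P0:NH2 P1:- P2:NH1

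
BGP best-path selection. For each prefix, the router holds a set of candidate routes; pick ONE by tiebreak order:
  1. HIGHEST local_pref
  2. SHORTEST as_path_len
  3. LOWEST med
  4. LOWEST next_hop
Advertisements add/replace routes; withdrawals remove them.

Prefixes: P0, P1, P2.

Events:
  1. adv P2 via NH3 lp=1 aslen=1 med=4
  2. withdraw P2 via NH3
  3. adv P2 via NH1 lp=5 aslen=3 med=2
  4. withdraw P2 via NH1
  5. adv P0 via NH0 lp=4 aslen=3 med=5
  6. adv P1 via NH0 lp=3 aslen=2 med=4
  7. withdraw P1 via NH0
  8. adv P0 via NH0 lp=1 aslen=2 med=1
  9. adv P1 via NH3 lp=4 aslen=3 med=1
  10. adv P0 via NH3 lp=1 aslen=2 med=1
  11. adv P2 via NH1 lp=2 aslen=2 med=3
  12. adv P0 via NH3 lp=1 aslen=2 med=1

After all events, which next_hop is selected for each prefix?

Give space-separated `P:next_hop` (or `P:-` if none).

Answer: P0:NH0 P1:NH3 P2:NH1

Derivation:
Op 1: best P0=- P1=- P2=NH3
Op 2: best P0=- P1=- P2=-
Op 3: best P0=- P1=- P2=NH1
Op 4: best P0=- P1=- P2=-
Op 5: best P0=NH0 P1=- P2=-
Op 6: best P0=NH0 P1=NH0 P2=-
Op 7: best P0=NH0 P1=- P2=-
Op 8: best P0=NH0 P1=- P2=-
Op 9: best P0=NH0 P1=NH3 P2=-
Op 10: best P0=NH0 P1=NH3 P2=-
Op 11: best P0=NH0 P1=NH3 P2=NH1
Op 12: best P0=NH0 P1=NH3 P2=NH1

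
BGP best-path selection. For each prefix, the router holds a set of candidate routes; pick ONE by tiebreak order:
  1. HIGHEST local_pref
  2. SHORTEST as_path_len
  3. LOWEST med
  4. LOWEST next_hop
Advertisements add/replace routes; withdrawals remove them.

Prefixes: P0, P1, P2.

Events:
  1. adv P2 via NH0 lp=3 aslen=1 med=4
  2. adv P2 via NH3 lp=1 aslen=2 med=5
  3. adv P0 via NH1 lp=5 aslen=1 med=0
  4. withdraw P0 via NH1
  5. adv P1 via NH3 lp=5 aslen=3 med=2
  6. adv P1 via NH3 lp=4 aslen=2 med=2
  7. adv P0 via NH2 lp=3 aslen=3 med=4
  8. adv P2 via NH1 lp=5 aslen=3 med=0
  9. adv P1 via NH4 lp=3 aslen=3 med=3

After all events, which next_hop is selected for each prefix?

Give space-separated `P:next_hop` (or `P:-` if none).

Op 1: best P0=- P1=- P2=NH0
Op 2: best P0=- P1=- P2=NH0
Op 3: best P0=NH1 P1=- P2=NH0
Op 4: best P0=- P1=- P2=NH0
Op 5: best P0=- P1=NH3 P2=NH0
Op 6: best P0=- P1=NH3 P2=NH0
Op 7: best P0=NH2 P1=NH3 P2=NH0
Op 8: best P0=NH2 P1=NH3 P2=NH1
Op 9: best P0=NH2 P1=NH3 P2=NH1

Answer: P0:NH2 P1:NH3 P2:NH1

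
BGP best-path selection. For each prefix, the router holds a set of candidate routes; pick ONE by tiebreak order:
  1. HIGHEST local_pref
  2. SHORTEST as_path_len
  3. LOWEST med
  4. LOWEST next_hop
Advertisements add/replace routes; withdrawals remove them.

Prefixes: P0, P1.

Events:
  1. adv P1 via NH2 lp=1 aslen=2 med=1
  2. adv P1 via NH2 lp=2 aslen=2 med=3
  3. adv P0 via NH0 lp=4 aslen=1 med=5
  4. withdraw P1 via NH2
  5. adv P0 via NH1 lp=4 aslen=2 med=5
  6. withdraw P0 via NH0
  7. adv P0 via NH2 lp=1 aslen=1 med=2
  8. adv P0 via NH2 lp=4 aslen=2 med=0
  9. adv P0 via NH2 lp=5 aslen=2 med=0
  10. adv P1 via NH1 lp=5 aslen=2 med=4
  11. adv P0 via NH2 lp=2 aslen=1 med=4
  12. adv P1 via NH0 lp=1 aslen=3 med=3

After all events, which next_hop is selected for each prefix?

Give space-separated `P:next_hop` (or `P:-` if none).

Answer: P0:NH1 P1:NH1

Derivation:
Op 1: best P0=- P1=NH2
Op 2: best P0=- P1=NH2
Op 3: best P0=NH0 P1=NH2
Op 4: best P0=NH0 P1=-
Op 5: best P0=NH0 P1=-
Op 6: best P0=NH1 P1=-
Op 7: best P0=NH1 P1=-
Op 8: best P0=NH2 P1=-
Op 9: best P0=NH2 P1=-
Op 10: best P0=NH2 P1=NH1
Op 11: best P0=NH1 P1=NH1
Op 12: best P0=NH1 P1=NH1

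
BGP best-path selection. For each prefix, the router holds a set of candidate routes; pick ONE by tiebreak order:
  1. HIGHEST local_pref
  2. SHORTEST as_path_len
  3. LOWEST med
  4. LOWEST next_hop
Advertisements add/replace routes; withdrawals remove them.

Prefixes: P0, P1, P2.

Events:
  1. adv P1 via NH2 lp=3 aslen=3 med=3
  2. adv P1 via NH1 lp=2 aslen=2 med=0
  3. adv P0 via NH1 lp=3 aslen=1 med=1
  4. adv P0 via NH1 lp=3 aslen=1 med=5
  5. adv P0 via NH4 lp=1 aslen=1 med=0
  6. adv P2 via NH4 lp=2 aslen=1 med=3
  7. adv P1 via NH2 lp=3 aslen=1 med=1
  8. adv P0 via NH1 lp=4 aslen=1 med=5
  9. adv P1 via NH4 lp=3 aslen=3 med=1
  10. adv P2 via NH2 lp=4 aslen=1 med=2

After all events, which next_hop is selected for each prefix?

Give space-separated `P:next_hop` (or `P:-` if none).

Op 1: best P0=- P1=NH2 P2=-
Op 2: best P0=- P1=NH2 P2=-
Op 3: best P0=NH1 P1=NH2 P2=-
Op 4: best P0=NH1 P1=NH2 P2=-
Op 5: best P0=NH1 P1=NH2 P2=-
Op 6: best P0=NH1 P1=NH2 P2=NH4
Op 7: best P0=NH1 P1=NH2 P2=NH4
Op 8: best P0=NH1 P1=NH2 P2=NH4
Op 9: best P0=NH1 P1=NH2 P2=NH4
Op 10: best P0=NH1 P1=NH2 P2=NH2

Answer: P0:NH1 P1:NH2 P2:NH2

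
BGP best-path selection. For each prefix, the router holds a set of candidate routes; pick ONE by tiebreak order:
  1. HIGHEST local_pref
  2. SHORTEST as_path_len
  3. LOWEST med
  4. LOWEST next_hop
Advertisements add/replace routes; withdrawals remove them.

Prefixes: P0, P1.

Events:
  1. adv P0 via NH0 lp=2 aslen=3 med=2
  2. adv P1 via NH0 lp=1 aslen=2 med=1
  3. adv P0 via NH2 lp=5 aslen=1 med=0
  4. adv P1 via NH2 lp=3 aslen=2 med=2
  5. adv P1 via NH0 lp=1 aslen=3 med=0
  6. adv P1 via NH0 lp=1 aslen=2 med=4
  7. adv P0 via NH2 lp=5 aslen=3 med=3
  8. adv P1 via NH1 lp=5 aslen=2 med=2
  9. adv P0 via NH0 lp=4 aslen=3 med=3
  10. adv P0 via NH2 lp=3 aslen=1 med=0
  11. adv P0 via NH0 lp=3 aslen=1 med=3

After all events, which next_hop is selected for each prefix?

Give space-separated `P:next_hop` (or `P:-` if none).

Op 1: best P0=NH0 P1=-
Op 2: best P0=NH0 P1=NH0
Op 3: best P0=NH2 P1=NH0
Op 4: best P0=NH2 P1=NH2
Op 5: best P0=NH2 P1=NH2
Op 6: best P0=NH2 P1=NH2
Op 7: best P0=NH2 P1=NH2
Op 8: best P0=NH2 P1=NH1
Op 9: best P0=NH2 P1=NH1
Op 10: best P0=NH0 P1=NH1
Op 11: best P0=NH2 P1=NH1

Answer: P0:NH2 P1:NH1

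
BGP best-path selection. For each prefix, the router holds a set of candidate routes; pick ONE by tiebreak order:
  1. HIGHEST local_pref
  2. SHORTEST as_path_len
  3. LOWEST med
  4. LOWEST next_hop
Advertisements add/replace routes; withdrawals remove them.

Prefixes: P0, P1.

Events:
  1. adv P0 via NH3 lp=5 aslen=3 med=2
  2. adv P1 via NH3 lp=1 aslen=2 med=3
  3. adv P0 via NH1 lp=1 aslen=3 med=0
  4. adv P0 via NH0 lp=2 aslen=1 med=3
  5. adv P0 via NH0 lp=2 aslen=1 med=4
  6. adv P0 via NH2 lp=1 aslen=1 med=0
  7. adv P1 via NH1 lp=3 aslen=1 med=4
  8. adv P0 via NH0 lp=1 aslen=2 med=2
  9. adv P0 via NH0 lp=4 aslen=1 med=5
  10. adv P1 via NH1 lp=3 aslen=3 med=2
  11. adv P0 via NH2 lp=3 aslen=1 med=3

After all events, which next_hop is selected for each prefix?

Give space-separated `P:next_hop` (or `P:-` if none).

Op 1: best P0=NH3 P1=-
Op 2: best P0=NH3 P1=NH3
Op 3: best P0=NH3 P1=NH3
Op 4: best P0=NH3 P1=NH3
Op 5: best P0=NH3 P1=NH3
Op 6: best P0=NH3 P1=NH3
Op 7: best P0=NH3 P1=NH1
Op 8: best P0=NH3 P1=NH1
Op 9: best P0=NH3 P1=NH1
Op 10: best P0=NH3 P1=NH1
Op 11: best P0=NH3 P1=NH1

Answer: P0:NH3 P1:NH1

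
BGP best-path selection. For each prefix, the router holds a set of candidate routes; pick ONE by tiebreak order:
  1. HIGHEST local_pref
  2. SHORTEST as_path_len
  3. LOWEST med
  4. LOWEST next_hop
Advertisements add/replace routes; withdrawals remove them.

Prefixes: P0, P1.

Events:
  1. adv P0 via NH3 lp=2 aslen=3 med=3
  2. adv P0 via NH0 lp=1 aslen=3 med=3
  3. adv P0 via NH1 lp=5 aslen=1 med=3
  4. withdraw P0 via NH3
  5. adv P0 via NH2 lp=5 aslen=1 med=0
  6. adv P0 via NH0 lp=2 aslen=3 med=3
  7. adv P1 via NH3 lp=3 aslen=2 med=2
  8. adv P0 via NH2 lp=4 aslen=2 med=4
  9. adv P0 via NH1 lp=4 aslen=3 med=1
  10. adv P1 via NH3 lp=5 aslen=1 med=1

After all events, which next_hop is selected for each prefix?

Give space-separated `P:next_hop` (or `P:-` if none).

Op 1: best P0=NH3 P1=-
Op 2: best P0=NH3 P1=-
Op 3: best P0=NH1 P1=-
Op 4: best P0=NH1 P1=-
Op 5: best P0=NH2 P1=-
Op 6: best P0=NH2 P1=-
Op 7: best P0=NH2 P1=NH3
Op 8: best P0=NH1 P1=NH3
Op 9: best P0=NH2 P1=NH3
Op 10: best P0=NH2 P1=NH3

Answer: P0:NH2 P1:NH3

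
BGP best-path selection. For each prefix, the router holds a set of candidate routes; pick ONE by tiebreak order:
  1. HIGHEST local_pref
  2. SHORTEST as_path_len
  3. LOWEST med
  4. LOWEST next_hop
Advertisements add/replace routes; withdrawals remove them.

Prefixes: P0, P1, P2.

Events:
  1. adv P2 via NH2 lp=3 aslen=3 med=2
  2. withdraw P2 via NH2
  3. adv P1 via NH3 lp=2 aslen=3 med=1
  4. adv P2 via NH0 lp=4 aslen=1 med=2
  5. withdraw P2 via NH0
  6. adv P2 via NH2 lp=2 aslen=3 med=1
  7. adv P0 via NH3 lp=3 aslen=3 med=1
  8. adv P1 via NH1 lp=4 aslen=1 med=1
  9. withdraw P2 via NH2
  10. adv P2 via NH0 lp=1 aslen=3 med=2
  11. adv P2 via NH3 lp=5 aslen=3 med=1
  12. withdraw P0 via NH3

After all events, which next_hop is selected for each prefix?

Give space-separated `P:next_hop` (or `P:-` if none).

Answer: P0:- P1:NH1 P2:NH3

Derivation:
Op 1: best P0=- P1=- P2=NH2
Op 2: best P0=- P1=- P2=-
Op 3: best P0=- P1=NH3 P2=-
Op 4: best P0=- P1=NH3 P2=NH0
Op 5: best P0=- P1=NH3 P2=-
Op 6: best P0=- P1=NH3 P2=NH2
Op 7: best P0=NH3 P1=NH3 P2=NH2
Op 8: best P0=NH3 P1=NH1 P2=NH2
Op 9: best P0=NH3 P1=NH1 P2=-
Op 10: best P0=NH3 P1=NH1 P2=NH0
Op 11: best P0=NH3 P1=NH1 P2=NH3
Op 12: best P0=- P1=NH1 P2=NH3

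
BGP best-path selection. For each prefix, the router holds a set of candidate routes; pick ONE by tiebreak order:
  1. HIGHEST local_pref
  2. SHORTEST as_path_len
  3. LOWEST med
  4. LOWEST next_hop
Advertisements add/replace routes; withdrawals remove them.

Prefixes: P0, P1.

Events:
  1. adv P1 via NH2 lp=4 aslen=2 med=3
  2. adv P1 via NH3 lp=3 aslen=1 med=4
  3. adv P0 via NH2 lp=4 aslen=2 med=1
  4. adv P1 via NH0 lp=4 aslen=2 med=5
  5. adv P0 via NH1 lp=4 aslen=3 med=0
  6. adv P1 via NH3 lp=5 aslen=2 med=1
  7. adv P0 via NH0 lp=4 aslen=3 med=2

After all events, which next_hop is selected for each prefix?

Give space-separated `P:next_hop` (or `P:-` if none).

Answer: P0:NH2 P1:NH3

Derivation:
Op 1: best P0=- P1=NH2
Op 2: best P0=- P1=NH2
Op 3: best P0=NH2 P1=NH2
Op 4: best P0=NH2 P1=NH2
Op 5: best P0=NH2 P1=NH2
Op 6: best P0=NH2 P1=NH3
Op 7: best P0=NH2 P1=NH3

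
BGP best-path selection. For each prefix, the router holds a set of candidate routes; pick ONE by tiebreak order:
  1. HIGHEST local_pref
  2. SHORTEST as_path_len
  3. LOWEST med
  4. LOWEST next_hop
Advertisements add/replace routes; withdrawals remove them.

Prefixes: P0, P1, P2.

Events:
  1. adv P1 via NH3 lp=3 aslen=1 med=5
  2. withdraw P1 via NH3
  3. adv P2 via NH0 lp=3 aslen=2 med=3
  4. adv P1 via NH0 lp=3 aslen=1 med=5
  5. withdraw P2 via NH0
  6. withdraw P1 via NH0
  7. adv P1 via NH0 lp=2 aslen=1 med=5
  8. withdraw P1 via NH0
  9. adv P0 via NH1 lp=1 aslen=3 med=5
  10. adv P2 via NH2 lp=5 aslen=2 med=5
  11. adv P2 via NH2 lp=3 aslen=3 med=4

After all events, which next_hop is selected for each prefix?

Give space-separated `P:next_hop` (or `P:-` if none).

Answer: P0:NH1 P1:- P2:NH2

Derivation:
Op 1: best P0=- P1=NH3 P2=-
Op 2: best P0=- P1=- P2=-
Op 3: best P0=- P1=- P2=NH0
Op 4: best P0=- P1=NH0 P2=NH0
Op 5: best P0=- P1=NH0 P2=-
Op 6: best P0=- P1=- P2=-
Op 7: best P0=- P1=NH0 P2=-
Op 8: best P0=- P1=- P2=-
Op 9: best P0=NH1 P1=- P2=-
Op 10: best P0=NH1 P1=- P2=NH2
Op 11: best P0=NH1 P1=- P2=NH2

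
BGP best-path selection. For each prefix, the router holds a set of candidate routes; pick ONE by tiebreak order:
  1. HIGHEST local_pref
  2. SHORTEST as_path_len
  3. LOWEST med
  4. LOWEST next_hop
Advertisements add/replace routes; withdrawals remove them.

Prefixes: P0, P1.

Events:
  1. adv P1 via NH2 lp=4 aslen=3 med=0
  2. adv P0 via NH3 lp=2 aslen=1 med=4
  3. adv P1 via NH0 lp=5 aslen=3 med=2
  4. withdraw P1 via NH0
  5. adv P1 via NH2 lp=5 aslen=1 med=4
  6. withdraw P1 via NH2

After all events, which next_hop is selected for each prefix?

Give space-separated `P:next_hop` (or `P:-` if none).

Op 1: best P0=- P1=NH2
Op 2: best P0=NH3 P1=NH2
Op 3: best P0=NH3 P1=NH0
Op 4: best P0=NH3 P1=NH2
Op 5: best P0=NH3 P1=NH2
Op 6: best P0=NH3 P1=-

Answer: P0:NH3 P1:-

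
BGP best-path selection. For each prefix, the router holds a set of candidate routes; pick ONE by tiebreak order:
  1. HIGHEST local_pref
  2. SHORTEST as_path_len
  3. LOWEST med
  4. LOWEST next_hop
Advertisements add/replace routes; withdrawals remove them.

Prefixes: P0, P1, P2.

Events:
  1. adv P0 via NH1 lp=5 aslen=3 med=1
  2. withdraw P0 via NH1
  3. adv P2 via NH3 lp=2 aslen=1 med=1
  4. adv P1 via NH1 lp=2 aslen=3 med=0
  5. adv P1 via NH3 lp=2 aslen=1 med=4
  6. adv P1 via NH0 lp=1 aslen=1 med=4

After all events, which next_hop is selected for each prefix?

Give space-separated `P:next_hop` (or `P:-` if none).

Op 1: best P0=NH1 P1=- P2=-
Op 2: best P0=- P1=- P2=-
Op 3: best P0=- P1=- P2=NH3
Op 4: best P0=- P1=NH1 P2=NH3
Op 5: best P0=- P1=NH3 P2=NH3
Op 6: best P0=- P1=NH3 P2=NH3

Answer: P0:- P1:NH3 P2:NH3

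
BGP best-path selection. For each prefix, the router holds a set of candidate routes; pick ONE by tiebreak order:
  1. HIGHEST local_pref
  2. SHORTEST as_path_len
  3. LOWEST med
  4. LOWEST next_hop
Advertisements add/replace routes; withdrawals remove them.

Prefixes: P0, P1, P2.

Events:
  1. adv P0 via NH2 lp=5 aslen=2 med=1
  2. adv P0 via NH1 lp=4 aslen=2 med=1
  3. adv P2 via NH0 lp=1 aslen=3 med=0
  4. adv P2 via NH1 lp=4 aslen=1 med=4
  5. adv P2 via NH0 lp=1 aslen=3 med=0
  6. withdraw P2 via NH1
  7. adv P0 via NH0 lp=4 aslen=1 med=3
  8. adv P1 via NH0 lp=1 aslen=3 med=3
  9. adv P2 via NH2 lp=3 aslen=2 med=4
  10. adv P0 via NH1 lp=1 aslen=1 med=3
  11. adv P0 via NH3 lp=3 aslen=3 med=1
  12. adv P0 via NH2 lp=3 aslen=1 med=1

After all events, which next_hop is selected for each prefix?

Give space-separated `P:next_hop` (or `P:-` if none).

Answer: P0:NH0 P1:NH0 P2:NH2

Derivation:
Op 1: best P0=NH2 P1=- P2=-
Op 2: best P0=NH2 P1=- P2=-
Op 3: best P0=NH2 P1=- P2=NH0
Op 4: best P0=NH2 P1=- P2=NH1
Op 5: best P0=NH2 P1=- P2=NH1
Op 6: best P0=NH2 P1=- P2=NH0
Op 7: best P0=NH2 P1=- P2=NH0
Op 8: best P0=NH2 P1=NH0 P2=NH0
Op 9: best P0=NH2 P1=NH0 P2=NH2
Op 10: best P0=NH2 P1=NH0 P2=NH2
Op 11: best P0=NH2 P1=NH0 P2=NH2
Op 12: best P0=NH0 P1=NH0 P2=NH2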